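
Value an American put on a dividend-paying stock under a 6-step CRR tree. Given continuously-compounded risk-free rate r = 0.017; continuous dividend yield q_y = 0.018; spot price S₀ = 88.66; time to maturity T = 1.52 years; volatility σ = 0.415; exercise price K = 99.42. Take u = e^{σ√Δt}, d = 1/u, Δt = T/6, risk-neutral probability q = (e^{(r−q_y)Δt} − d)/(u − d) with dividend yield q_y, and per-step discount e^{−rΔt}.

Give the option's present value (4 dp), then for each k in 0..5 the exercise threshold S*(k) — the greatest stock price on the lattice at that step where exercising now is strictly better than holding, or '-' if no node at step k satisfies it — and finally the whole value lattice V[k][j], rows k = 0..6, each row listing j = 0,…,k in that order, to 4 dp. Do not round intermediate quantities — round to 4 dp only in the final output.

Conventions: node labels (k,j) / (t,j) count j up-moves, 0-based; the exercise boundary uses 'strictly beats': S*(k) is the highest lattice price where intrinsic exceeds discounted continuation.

params: Δt=0.25333 u=1.23230 d=0.81149 q=0.44737 e^(-rΔt)=0.99570
t_6 payoffs: 74.1015 60.9725 41.0354 10.7600 0.0000 0.0000 0.0000
t_5: node(5,0) S=31.1999 payoff=68.2201 vs cont=67.9348 → 68.2201 [stop]  node(5,1) S=47.3787 payoff=52.0413 vs cont=51.8296 → 52.0413 [stop]  node(5,2) S=71.9470 payoff=27.4730 vs cont=27.3731 → 27.4730 [stop]  node(5,3) S=109.2553 payoff=0.0000 vs cont=5.9208 → 5.9208 [wait]  node(5,4) S=165.9099 payoff=0.0000 vs cont=0.0000 → 0.0000 [wait]  node(5,5) S=251.9429 payoff=0.0000 vs cont=0.0000 → 0.0000 [wait]  ⇒ S*(5)=71.9470
t_4: node(4,0) S=38.4475 payoff=60.9725 vs cont=60.7202 → 60.9725 [stop]  node(4,1) S=58.3846 payoff=41.0354 vs cont=40.8738 → 41.0354 [stop]  node(4,2) S=88.6600 payoff=10.7600 vs cont=17.7546 → 17.7546 [wait]  node(4,3) S=134.6349 payoff=0.0000 vs cont=3.2580 → 3.2580 [wait]  node(4,4) S=204.4501 payoff=0.0000 vs cont=0.0000 → 0.0000 [wait]  ⇒ S*(4)=58.3846
t_3: node(3,0) S=47.3787 payoff=52.0413 vs cont=51.8296 → 52.0413 [stop]  node(3,1) S=71.9470 payoff=27.4730 vs cont=30.4888 → 30.4888 [wait]  node(3,2) S=109.2553 payoff=0.0000 vs cont=11.2208 → 11.2208 [wait]  node(3,3) S=165.9099 payoff=0.0000 vs cont=1.7927 → 1.7927 [wait]  ⇒ S*(3)=47.3787
t_2: node(2,0) S=58.3846 payoff=41.0354 vs cont=42.2172 → 42.2172 [wait]  node(2,1) S=88.6600 payoff=10.7600 vs cont=21.7749 → 21.7749 [wait]  node(2,2) S=134.6349 payoff=0.0000 vs cont=6.9729 → 6.9729 [wait]  ⇒ S*(2)=-
t_1: node(1,0) S=71.9470 payoff=27.4730 vs cont=32.9299 → 32.9299 [wait]  node(1,1) S=109.2553 payoff=0.0000 vs cont=15.0879 → 15.0879 [wait]  ⇒ S*(1)=-
t_0: node(0,0) S=88.6600 payoff=10.7600 vs cont=24.8407 → 24.8407 [wait]  ⇒ S*(0)=-

price = 24.8407
boundary = - - - 47.3787 58.3846 71.9470
tree:
24.8407
32.9299 15.0879
42.2172 21.7749 6.9729
52.0413 30.4888 11.2208 1.7927
60.9725 41.0354 17.7546 3.2580 0.0000
68.2201 52.0413 27.4730 5.9208 0.0000 0.0000
74.1015 60.9725 41.0354 10.7600 0.0000 0.0000 0.0000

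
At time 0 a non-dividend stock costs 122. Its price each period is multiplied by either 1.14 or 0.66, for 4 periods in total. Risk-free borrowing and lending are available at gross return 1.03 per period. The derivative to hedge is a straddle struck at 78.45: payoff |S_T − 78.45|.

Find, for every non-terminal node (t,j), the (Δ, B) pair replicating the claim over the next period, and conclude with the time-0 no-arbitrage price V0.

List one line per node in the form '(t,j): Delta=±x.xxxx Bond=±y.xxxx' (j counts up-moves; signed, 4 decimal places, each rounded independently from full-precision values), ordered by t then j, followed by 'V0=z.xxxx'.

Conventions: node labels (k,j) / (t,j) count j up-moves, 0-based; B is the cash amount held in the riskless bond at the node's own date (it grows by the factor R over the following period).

(0,0): Delta=0.7635 Bond=-34.9140
(1,0): Delta=0.1837 Bond=10.7170
(1,1): Delta=0.8632 Bond=-49.8388
(2,0): Delta=-1.0000 Bond=73.9466
(2,1): Delta=0.3875 Bond=-7.6639
(2,2): Delta=0.9451 Bond=-64.3170
(3,0): Delta=-1.0000 Bond=76.1650
(3,1): Delta=-1.0000 Bond=76.1650
(3,2): Delta=0.6263 Bond=-32.8843
(3,3): Delta=1.0000 Bond=-76.1650
V0=58.2281

No-arbitrage ⇒ martingale measure with p* = (R−d)/(u−d) = 0.7708.
At maturity the claim pays: V(4,0)=55.3008, V(4,1)=38.4651, V(4,2)=9.3851, V(4,3)=40.8439, V(4,4)=127.6031
  t=3,j=0: stock 35.0745 → up 39.9849 (V=38.4651), down 23.1492 (V=55.3008). Price 41.0905; hedge Δ=-1.0000, bond B=76.1650.
  t=3,j=1: stock 60.5832 → up 69.0649 (V=9.3851), down 39.9849 (V=38.4651). Price 15.5818; hedge Δ=-1.0000, bond B=76.1650.
  t=3,j=2: stock 104.6438 → up 119.2939 (V=40.8439), down 69.0649 (V=9.3851). Price 32.6550; hedge Δ=0.6263, bond B=-32.8843.
  t=3,j=3: stock 180.7484 → up 206.0531 (V=127.6031), down 119.2939 (V=40.8439). Price 104.5833; hedge Δ=1.0000, bond B=-76.1650.
  t=2,j=0: stock 53.1432 → up 60.5832 (V=15.5818), down 35.0745 (V=41.0905). Price 20.8034; hedge Δ=-1.0000, bond B=73.9466.
  t=2,j=1: stock 91.7928 → up 104.6438 (V=32.6550), down 60.5832 (V=15.5818). Price 27.9052; hedge Δ=0.3875, bond B=-7.6639.
  t=2,j=2: stock 158.5512 → up 180.7484 (V=104.5833), down 104.6438 (V=32.6550). Price 85.5337; hedge Δ=0.9451, bond B=-64.3170.
  t=1,j=0: stock 80.5200 → up 91.7928 (V=27.9052), down 53.1432 (V=20.8034). Price 25.5123; hedge Δ=0.1837, bond B=10.7170.
  t=1,j=1: stock 139.0800 → up 158.5512 (V=85.5337), down 91.7928 (V=27.9052). Price 70.2206; hedge Δ=0.8632, bond B=-49.8388.
  t=0,j=0: stock 122.0000 → up 139.0800 (V=70.2206), down 80.5200 (V=25.5123). Price 58.2281; hedge Δ=0.7635, bond B=-34.9140.
Sanity check at the root: Δ(0,0)·S0 + B(0,0) reproduces V0 = 58.2281.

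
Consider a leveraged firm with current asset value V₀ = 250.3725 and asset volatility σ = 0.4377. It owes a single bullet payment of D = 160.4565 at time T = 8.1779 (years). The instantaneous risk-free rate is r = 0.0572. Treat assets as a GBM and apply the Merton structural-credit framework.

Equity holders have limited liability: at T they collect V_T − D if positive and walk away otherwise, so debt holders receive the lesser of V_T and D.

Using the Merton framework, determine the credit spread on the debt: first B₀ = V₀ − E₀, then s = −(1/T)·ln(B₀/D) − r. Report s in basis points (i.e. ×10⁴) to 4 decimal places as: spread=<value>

Equity is a call on the firm's assets struck at D = 160.4565:
d₁ = [ln(V₀/D) + (r + σ²/2)T] / (σ√T)
   = [ln(250.3725/160.4565) + (0.0572 + 0.5·0.4377²)·8.1779] / (0.4377·√8.1779)
   = [0.444927 + 1.251142] / 1.251692 = 1.355021
d₂ = d₁ − σ√T = 1.355021 − 1.251692 = 0.103329
N(d₁) = 0.912295,  N(d₂) = 0.541149,  e^(−rT) = 0.626394
E₀ = V₀·N(d₁) − D·e^(−rT)·N(d₂)
   = 250.3725·0.912295 − 160.4565·0.626394·0.541149 = 174.023131
B₀ = V₀ − E₀ = 250.3725 − 174.023131 = 76.349369
spread = −(1/T)·ln(B₀/D) − r = −(1/8.1779)·ln(76.349369/160.4565) − 0.0572 = 0.03361832
in basis points: 0.03361832 × 10⁴ = 336.1832 bp

spread=336.1832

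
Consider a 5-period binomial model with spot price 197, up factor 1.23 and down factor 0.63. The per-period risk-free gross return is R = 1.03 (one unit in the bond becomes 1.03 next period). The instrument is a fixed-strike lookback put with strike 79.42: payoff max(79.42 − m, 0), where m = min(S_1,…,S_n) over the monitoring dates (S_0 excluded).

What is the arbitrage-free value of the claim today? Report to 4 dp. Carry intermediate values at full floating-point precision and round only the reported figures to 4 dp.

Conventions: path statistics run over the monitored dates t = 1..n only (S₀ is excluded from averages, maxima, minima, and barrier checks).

price = 3.4099

With p* = (R−d)/(u−d) = 0.6667, sum probability × payoff across the paths and divide by R^5.
Enumerate all 2^5 = 32 price paths (U = up ×1.23, D = down ×0.63); each path with k up-moves has probability p*^k·(1−p*)^(5−k).
DDDDD: m=19.5510, payoff=59.8690, prob=0.004115
UDDDD: m=38.1710, payoff=41.2490, prob=0.008230
DUDDD: m=38.1710, payoff=41.2490, prob=0.008230
UUDDD: m=74.5243, payoff=4.8957, prob=0.016461
DDUDD: m=38.1710, payoff=41.2490, prob=0.008230
UDUDD: m=74.5243, payoff=4.8957, prob=0.016461
DUUDD: m=74.5243, payoff=4.8957, prob=0.016461
UUUDD: m=145.4999, payoff=0.0000, prob=0.032922
DDDUD: m=38.1710, payoff=41.2490, prob=0.008230
UDDUD: m=74.5243, payoff=4.8957, prob=0.016461
DUDUD: m=74.5243, payoff=4.8957, prob=0.016461
UUDUD: m=145.4999, payoff=0.0000, prob=0.032922
DDUUD: m=74.5243, payoff=4.8957, prob=0.016461
UDUUD: m=145.4999, payoff=0.0000, prob=0.032922
DUUUD: m=124.1100, payoff=0.0000, prob=0.032922
UUUUD: m=242.3100, payoff=0.0000, prob=0.065844
DDDDU: m=31.0333, payoff=48.3867, prob=0.008230
UDDDU: m=60.5889, payoff=18.8311, prob=0.016461
DUDDU: m=60.5889, payoff=18.8311, prob=0.016461
UUDDU: m=118.2926, payoff=0.0000, prob=0.032922
DDUDU: m=60.5889, payoff=18.8311, prob=0.016461
UDUDU: m=118.2926, payoff=0.0000, prob=0.032922
DUUDU: m=118.2926, payoff=0.0000, prob=0.032922
UUUDU: m=230.9522, payoff=0.0000, prob=0.065844
DDDUU: m=49.2593, payoff=30.1607, prob=0.016461
UDDUU: m=96.1728, payoff=0.0000, prob=0.032922
DUDUU: m=96.1728, payoff=0.0000, prob=0.032922
UUDUU: m=187.7660, payoff=0.0000, prob=0.065844
DDUUU: m=78.1893, payoff=1.2307, prob=0.032922
UDUUU: m=152.6553, payoff=0.0000, prob=0.065844
DUUUU: m=124.1100, payoff=0.0000, prob=0.065844
UUUUU: m=242.3100, payoff=0.0000, prob=0.131687
Price = Σ prob·payoff / R^5 = 3.953055 / 1.159274 = 3.4099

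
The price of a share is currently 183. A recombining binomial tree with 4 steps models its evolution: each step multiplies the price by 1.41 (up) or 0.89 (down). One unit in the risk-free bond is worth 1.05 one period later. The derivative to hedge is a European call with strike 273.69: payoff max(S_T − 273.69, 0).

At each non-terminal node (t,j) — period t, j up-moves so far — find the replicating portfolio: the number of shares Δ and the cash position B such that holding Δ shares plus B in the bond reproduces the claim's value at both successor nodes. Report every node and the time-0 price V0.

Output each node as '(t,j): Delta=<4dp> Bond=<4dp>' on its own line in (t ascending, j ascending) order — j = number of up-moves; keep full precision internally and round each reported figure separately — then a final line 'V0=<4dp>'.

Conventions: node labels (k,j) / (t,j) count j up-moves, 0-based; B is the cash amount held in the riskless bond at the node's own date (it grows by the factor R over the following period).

(0,0): Delta=0.4293 Bond=-59.8630
(1,0): Delta=0.2369 Bond=-31.5127
(1,1): Delta=0.7026 Bond=-133.3788
(2,0): Delta=0.0563 Bond=-6.9231
(2,1): Delta=0.4932 Bond=-91.9601
(2,2): Delta=1.0000 Bond=-248.2449
(3,0): Delta=0.0000 Bond=0.0000
(3,1): Delta=0.1364 Bond=-23.6252
(3,2): Delta=1.0000 Bond=-260.6571
(3,3): Delta=1.0000 Bond=-260.6571
V0=18.6986

Arbitrage-free pricing uses the up-move probability p* = (R−d)/(u−d) = 0.3077, discounting each step at R = 1.05.
Payoffs at expiry: V(4,0)=0.0000, V(4,1)=0.0000, V(4,2)=14.4936, V(4,3)=182.8706, V(4,4)=449.6251
Node (3,0) S=129.0093: V=(p*·0.0000+(1−p*)·0.0000)/1.05=0.0000; Δ=(0.0000−0.0000)/(181.9032−114.8183)=0.0000; B=V−Δ·S=0.0000
Node (3,1) S=204.3856: V=(p*·14.4936+(1−p*)·0.0000)/1.05=4.2472; Δ=(14.4936−0.0000)/(288.1836−181.9032)=0.1364; B=V−Δ·S=-23.6252
Node (3,2) S=323.8018: V=(p*·182.8706+(1−p*)·14.4936)/1.05=63.1447; Δ=(182.8706−14.4936)/(456.5606−288.1836)=1.0000; B=V−Δ·S=-260.6571
Node (3,3) S=512.9894: V=(p*·449.6251+(1−p*)·182.8706)/1.05=252.3323; Δ=(449.6251−182.8706)/(723.3151−456.5606)=1.0000; B=V−Δ·S=-260.6571
Node (2,0) S=144.9543: V=(p*·4.2472+(1−p*)·0.0000)/1.05=1.2446; Δ=(4.2472−0.0000)/(204.3856−129.0093)=0.0563; B=V−Δ·S=-6.9231
Node (2,1) S=229.6467: V=(p*·63.1447+(1−p*)·4.2472)/1.05=21.3043; Δ=(63.1447−4.2472)/(323.8018−204.3856)=0.4932; B=V−Δ·S=-91.9601
Node (2,2) S=363.8223: V=(p*·252.3323+(1−p*)·63.1447)/1.05=115.5774; Δ=(252.3323−63.1447)/(512.9894−323.8018)=1.0000; B=V−Δ·S=-248.2449
Node (1,0) S=162.8700: V=(p*·21.3043+(1−p*)·1.2446)/1.05=7.0636; Δ=(21.3043−1.2446)/(229.6467−144.9543)=0.2369; B=V−Δ·S=-31.5127
Node (1,1) S=258.0300: V=(p*·115.5774+(1−p*)·21.3043)/1.05=47.9156; Δ=(115.5774−21.3043)/(363.8223−229.6467)=0.7026; B=V−Δ·S=-133.3788
Node (0,0) S=183.0000: V=(p*·47.9156+(1−p*)·7.0636)/1.05=18.6986; Δ=(47.9156−7.0636)/(258.0300−162.8700)=0.4293; B=V−Δ·S=-59.8630
As a check, the time-0 holding Δ(0,0)·S0 + B(0,0) comes to 18.6986 — exactly V0.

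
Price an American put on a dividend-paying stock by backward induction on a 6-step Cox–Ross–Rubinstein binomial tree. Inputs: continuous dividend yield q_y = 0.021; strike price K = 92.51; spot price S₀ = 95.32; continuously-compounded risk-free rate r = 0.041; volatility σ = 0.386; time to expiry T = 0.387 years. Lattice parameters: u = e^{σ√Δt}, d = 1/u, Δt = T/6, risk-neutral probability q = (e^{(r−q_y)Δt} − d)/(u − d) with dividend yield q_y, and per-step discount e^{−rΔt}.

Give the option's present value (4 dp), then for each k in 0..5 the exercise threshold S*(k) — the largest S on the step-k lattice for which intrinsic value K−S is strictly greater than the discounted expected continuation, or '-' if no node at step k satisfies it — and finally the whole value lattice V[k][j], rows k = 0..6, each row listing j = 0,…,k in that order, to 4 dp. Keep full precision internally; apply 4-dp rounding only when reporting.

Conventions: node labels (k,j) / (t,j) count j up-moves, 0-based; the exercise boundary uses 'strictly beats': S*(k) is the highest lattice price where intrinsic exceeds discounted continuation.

price = 7.2726
boundary = - - - - 64.3999 71.0330
tree:
7.2726
10.8512 3.4680
15.6314 5.7753 1.0082
21.5453 9.3639 1.9517 0.0000
28.1101 14.6109 3.7784 0.0000 0.0000
34.1237 21.4770 7.3147 0.0000 0.0000 0.0000
39.5759 28.1101 14.1608 0.0000 0.0000 0.0000 0.0000

Δt=0.06450, u=1.10300, d=0.90662, q=0.48208, disc=e^(-rΔt)=0.99736
k=6 terminal: V=max(K-S,0) → 39.5759 28.1101 14.1608 0.0000 0.0000 0.0000 0.0000
k=5: j=0 S=58.3863 intr=34.1237 cont=33.9585 V=34.1237[EX]; j=1 S=71.0330 intr=21.4770 cont=21.3289 V=21.4770[EX]; j=2 S=86.4190 intr=6.0910 cont=7.3147 V=7.3147[hold]; j=3 S=105.1378 intr=0.0000 cont=0.0000 V=0.0000[hold]; j=4 S=127.9111 intr=0.0000 cont=0.0000 V=0.0000[hold]; j=5 S=155.6172 intr=0.0000 cont=0.0000 V=0.0000[hold]  S*(5)=71.0330
k=4: j=0 S=64.3999 intr=28.1101 cont=27.9529 V=28.1101[EX]; j=1 S=78.3492 intr=14.1608 cont=14.6109 V=14.6109[hold]; j=2 S=95.3200 intr=0.0000 cont=3.7784 V=3.7784[hold]; j=3 S=115.9667 intr=0.0000 cont=0.0000 V=0.0000[hold]; j=4 S=141.0856 intr=0.0000 cont=0.0000 V=0.0000[hold]  S*(4)=64.3999
k=3: j=0 S=71.0330 intr=21.4770 cont=21.5453 V=21.5453[hold]; j=1 S=86.4190 intr=6.0910 cont=9.3639 V=9.3639[hold]; j=2 S=105.1378 intr=0.0000 cont=1.9517 V=1.9517[hold]; j=3 S=127.9111 intr=0.0000 cont=0.0000 V=0.0000[hold]  S*(3)=-
k=2: j=0 S=78.3492 intr=14.1608 cont=15.6314 V=15.6314[hold]; j=1 S=95.3200 intr=0.0000 cont=5.7753 V=5.7753[hold]; j=2 S=115.9667 intr=0.0000 cont=1.0082 V=1.0082[hold]  S*(2)=-
k=1: j=0 S=86.4190 intr=6.0910 cont=10.8512 V=10.8512[hold]; j=1 S=105.1378 intr=0.0000 cont=3.4680 V=3.4680[hold]  S*(1)=-
k=0: j=0 S=95.3200 intr=0.0000 cont=7.2726 V=7.2726[hold]  S*(0)=-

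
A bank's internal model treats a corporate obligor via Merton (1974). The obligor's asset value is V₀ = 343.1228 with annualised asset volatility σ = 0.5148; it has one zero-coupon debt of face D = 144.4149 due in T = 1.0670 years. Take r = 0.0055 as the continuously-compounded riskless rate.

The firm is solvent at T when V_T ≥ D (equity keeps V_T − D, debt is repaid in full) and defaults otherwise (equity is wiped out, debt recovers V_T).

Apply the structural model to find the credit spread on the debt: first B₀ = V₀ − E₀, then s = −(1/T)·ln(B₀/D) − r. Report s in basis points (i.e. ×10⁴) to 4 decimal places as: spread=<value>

spread=160.5949

Work the structural quantities from V₀ = 343.1228 against face 144.4149:
d₁ = [ln(V₀/D) + (r + σ²/2)T] / (σ√T)
   = [ln(343.1228/144.4149) + (0.0055 + 0.5·0.5148²)·1.0670] / (0.5148·√1.0670)
   = [0.865398 + 0.147256] / 0.531766 = 1.904322
d₂ = d₁ − σ√T = 1.904322 − 0.531766 = 1.372556
N(d₁) = 0.971566,  N(d₂) = 0.915055,  e^(−rT) = 0.994149
E₀ = V₀·N(d₁) − D·e^(−rT)·N(d₂)
   = 343.1228·0.971566 − 144.4149·0.994149·0.915055 = 201.992097
B₀ = V₀ − E₀ = 343.1228 − 201.992097 = 141.130703
spread = −(1/T)·ln(B₀/D) − r = −(1/1.0670)·ln(141.130703/144.4149) − 0.0055 = 0.01605949
in basis points: 0.01605949 × 10⁴ = 160.5949 bp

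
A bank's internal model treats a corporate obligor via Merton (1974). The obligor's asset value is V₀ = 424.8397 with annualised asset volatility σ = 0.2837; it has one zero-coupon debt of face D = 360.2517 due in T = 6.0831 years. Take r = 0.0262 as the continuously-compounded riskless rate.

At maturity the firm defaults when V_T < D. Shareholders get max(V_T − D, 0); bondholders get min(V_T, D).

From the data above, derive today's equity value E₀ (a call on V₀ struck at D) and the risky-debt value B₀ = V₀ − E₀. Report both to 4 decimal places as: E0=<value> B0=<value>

E0=168.9851 B0=255.8546

Work the structural quantities from V₀ = 424.8397 against face 360.2517:
d₁ = [ln(V₀/D) + (r + σ²/2)T] / (σ√T)
   = [ln(424.8397/360.2517) + (0.0262 + 0.5·0.2837²)·6.0831] / (0.2837·√6.0831)
   = [0.164909 + 0.404178] / 0.699716 = 0.813312
d₂ = d₁ − σ√T = 0.813312 − 0.699716 = 0.113596
N(d₁) = 0.791980,  N(d₂) = 0.545221,  e^(−rT) = 0.852675
E₀ = V₀·N(d₁) − D·e^(−rT)·N(d₂)
   = 424.8397·0.791980 − 360.2517·0.852675·0.545221 = 168.985107
B₀ = V₀ − E₀ = 424.8397 − 168.985107 = 255.854593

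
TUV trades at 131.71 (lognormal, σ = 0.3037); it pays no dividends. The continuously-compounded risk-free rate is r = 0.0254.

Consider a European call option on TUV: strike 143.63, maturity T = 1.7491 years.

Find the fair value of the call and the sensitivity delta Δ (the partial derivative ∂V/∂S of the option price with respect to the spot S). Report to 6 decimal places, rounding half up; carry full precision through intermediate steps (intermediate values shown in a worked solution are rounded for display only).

price = 18.692947
Δ = 0.538134

σ√T = 0.3037·√1.7491 = 0.401654
d₁ = (ln(S/K) + (r+σ²/2)T) / (σ√T) = (ln(131.71/143.63) + (0.0254+0.3037²/2)·1.7491) / 0.401654 = (-0.086638 + 0.125090) / 0.401654 = 0.095734
d₂ = d₁ − σ√T = 0.095734 − 0.401654 = -0.305920
e^{−rT} = 0.956545
N(d₁) = 0.538134,  N(d₂) = 0.379833
Call price V = S·N(d₁) − K·e^{−rT}·N(d₂) = 70.877660 − 52.184713 = 18.692947
Δ = N(d₁) = 0.538134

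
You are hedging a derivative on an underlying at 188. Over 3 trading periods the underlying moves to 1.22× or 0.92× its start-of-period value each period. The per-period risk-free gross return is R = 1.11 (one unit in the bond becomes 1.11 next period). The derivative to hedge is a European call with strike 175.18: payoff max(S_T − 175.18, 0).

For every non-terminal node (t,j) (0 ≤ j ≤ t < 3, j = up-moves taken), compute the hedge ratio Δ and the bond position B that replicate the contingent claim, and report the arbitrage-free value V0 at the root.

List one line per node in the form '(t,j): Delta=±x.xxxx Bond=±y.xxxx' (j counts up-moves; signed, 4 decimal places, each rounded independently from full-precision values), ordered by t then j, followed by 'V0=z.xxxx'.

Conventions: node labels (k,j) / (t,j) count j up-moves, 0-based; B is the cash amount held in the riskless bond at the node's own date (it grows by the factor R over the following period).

Risk-neutral probability p* = (R−d)/(u−d) = (1.11−0.92)/(1.22−0.92) = 0.6333.
At maturity the claim pays: V(3,0)=0.0000, V(3,1)=18.9503, V(3,2)=82.2537, V(3,3)=166.1994
Node (2,0) S=159.1232: V=(p*·18.9503+(1−p*)·0.0000)/1.11=10.8125; Δ=(18.9503−0.0000)/(194.1303−146.3933)=0.3970; B=V−Δ·S=-52.3552
Node (2,1) S=211.0112: V=(p*·82.2537+(1−p*)·18.9503)/1.11=53.1914; Δ=(82.2537−18.9503)/(257.4337−194.1303)=1.0000; B=V−Δ·S=-157.8198
Node (2,2) S=279.8192: V=(p*·166.1994+(1−p*)·82.2537)/1.11=121.9994; Δ=(166.1994−82.2537)/(341.3794−257.4337)=1.0000; B=V−Δ·S=-157.8198
Node (1,0) S=172.9600: V=(p*·53.1914+(1−p*)·10.8125)/1.11=33.9211; Δ=(53.1914−10.8125)/(211.0112−159.1232)=0.8167; B=V−Δ·S=-107.3419
Node (1,1) S=229.3600: V=(p*·121.9994+(1−p*)·53.1914)/1.11=87.1800; Δ=(121.9994−53.1914)/(279.8192−211.0112)=1.0000; B=V−Δ·S=-142.1800
Node (0,0) S=188.0000: V=(p*·87.1800+(1−p*)·33.9211)/1.11=60.9475; Δ=(87.1800−33.9211)/(229.3600−172.9600)=0.9443; B=V−Δ·S=-116.5820
Verification: the root portfolio costs Δ(0,0)·S0 + B(0,0) = 60.9475, matching V0.

(0,0): Delta=0.9443 Bond=-116.5820
(1,0): Delta=0.8167 Bond=-107.3419
(1,1): Delta=1.0000 Bond=-142.1800
(2,0): Delta=0.3970 Bond=-52.3552
(2,1): Delta=1.0000 Bond=-157.8198
(2,2): Delta=1.0000 Bond=-157.8198
V0=60.9475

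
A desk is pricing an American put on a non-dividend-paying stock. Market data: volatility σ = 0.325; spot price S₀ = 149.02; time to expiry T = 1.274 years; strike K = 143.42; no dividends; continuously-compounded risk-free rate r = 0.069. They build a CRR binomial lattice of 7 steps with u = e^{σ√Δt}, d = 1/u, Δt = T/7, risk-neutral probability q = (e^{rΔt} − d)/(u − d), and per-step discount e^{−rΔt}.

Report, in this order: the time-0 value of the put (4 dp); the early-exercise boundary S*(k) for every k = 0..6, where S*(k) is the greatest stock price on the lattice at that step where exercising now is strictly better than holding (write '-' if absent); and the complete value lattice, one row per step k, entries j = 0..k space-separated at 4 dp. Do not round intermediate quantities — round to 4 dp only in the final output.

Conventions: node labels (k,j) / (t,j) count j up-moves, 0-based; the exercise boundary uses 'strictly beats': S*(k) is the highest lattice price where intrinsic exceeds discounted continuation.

Δt=0.18200, u=1.14872, d=0.87053, q=0.51082, disc=e^(-rΔt)=0.98752
k=7 terminal: V=max(K-S,0) → 86.9600 68.9176 45.1095 13.6932 0.0000 0.0000 0.0000 0.0000
k=6: j=0 S=64.8568 intr=78.5632 cont=76.7734 V=78.5632[EX]; j=1 S=85.5826 intr=57.8374 cont=56.0476 V=57.8374[EX]; j=2 S=112.9315 intr=30.4885 cont=28.6987 V=30.4885[EX]; j=3 S=149.0200 intr=0.0000 cont=6.6148 V=6.6148[hold]; j=4 S=196.6411 intr=0.0000 cont=0.0000 V=0.0000[hold]; j=5 S=259.4800 intr=0.0000 cont=0.0000 V=0.0000[hold]; j=6 S=342.3998 intr=0.0000 cont=0.0000 V=0.0000[hold]  S*(6)=112.9315
k=5: j=0 S=74.5024 intr=68.9176 cont=67.1278 V=68.9176[EX]; j=1 S=98.3105 intr=45.1095 cont=43.3196 V=45.1095[EX]; j=2 S=129.7268 intr=13.6932 cont=18.0651 V=18.0651[hold]; j=3 S=171.1825 intr=0.0000 cont=3.1955 V=3.1955[hold]; j=4 S=225.8858 intr=0.0000 cont=0.0000 V=0.0000[hold]; j=5 S=298.0703 intr=0.0000 cont=0.0000 V=0.0000[hold]  S*(5)=98.3105
k=4: j=0 S=85.5826 intr=57.8374 cont=56.0476 V=57.8374[EX]; j=1 S=112.9315 intr=30.4885 cont=30.9041 V=30.9041[hold]; j=2 S=149.0200 intr=0.0000 cont=10.3387 V=10.3387[hold]; j=3 S=196.6411 intr=0.0000 cont=1.5437 V=1.5437[hold]; j=4 S=259.4800 intr=0.0000 cont=0.0000 V=0.0000[hold]  S*(4)=85.5826
k=3: j=0 S=98.3105 intr=45.1095 cont=43.5293 V=45.1095[EX]; j=1 S=129.7268 intr=13.6932 cont=20.1444 V=20.1444[hold]; j=2 S=171.1825 intr=0.0000 cont=5.7731 V=5.7731[hold]; j=3 S=225.8858 intr=0.0000 cont=0.7457 V=0.7457[hold]  S*(3)=98.3105
k=2: j=0 S=112.9315 intr=30.4885 cont=31.9530 V=31.9530[hold]; j=1 S=149.0200 intr=0.0000 cont=12.6435 V=12.6435[hold]; j=2 S=196.6411 intr=0.0000 cont=3.1650 V=3.1650[hold]  S*(2)=-
k=1: j=0 S=129.7268 intr=13.6932 cont=21.8136 V=21.8136[hold]; j=1 S=171.1825 intr=0.0000 cont=7.7043 V=7.7043[hold]  S*(1)=-
k=0: j=0 S=149.0200 intr=0.0000 cont=14.4240 V=14.4240[hold]  S*(0)=-

price = 14.4240
boundary = - - - 98.3105 85.5826 98.3105 112.9315
tree:
14.4240
21.8136 7.7043
31.9530 12.6435 3.1650
45.1095 20.1444 5.7731 0.7457
57.8374 30.9041 10.3387 1.5437 0.0000
68.9176 45.1095 18.0651 3.1955 0.0000 0.0000
78.5632 57.8374 30.4885 6.6148 0.0000 0.0000 0.0000
86.9600 68.9176 45.1095 13.6932 0.0000 0.0000 0.0000 0.0000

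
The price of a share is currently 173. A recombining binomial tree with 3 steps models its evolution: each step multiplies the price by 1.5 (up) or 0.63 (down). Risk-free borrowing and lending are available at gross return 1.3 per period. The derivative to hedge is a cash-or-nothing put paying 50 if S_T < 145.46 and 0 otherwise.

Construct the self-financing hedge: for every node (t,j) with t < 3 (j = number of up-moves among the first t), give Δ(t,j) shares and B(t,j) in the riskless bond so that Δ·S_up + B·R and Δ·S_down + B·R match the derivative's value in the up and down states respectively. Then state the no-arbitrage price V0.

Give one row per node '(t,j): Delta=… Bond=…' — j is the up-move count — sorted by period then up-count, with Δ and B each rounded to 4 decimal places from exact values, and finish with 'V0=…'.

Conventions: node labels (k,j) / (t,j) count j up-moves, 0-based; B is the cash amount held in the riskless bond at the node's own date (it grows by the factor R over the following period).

Risk-neutral probability p* = (R−d)/(u−d) = (1.3−0.63)/(1.5−0.63) = 0.7701.
Expiry values: V(3,0)=50.0000, V(3,1)=50.0000, V(3,2)=0.0000, V(3,3)=0.0000
Node (2,0) S=68.6637: V=(p*·50.0000+(1−p*)·50.0000)/1.3=38.4615; Δ=(50.0000−50.0000)/(102.9956−43.2581)=0.0000; B=V−Δ·S=38.4615
Node (2,1) S=163.4850: V=(p*·0.0000+(1−p*)·50.0000)/1.3=8.8417; Δ=(0.0000−50.0000)/(245.2275−102.9956)=-0.3515; B=V−Δ·S=66.3130
Node (2,2) S=389.2500: V=(p*·0.0000+(1−p*)·0.0000)/1.3=0.0000; Δ=(0.0000−0.0000)/(583.8750−245.2275)=0.0000; B=V−Δ·S=0.0000
Node (1,0) S=108.9900: V=(p*·8.8417+(1−p*)·38.4615)/1.3=12.0391; Δ=(8.8417−38.4615)/(163.4850−68.6637)=-0.3124; B=V−Δ·S=46.0849
Node (1,1) S=259.5000: V=(p*·0.0000+(1−p*)·8.8417)/1.3=1.5635; Δ=(0.0000−8.8417)/(389.2500−163.4850)=-0.0392; B=V−Δ·S=11.7264
Node (0,0) S=173.0000: V=(p*·1.5635+(1−p*)·12.0391)/1.3=3.0552; Δ=(1.5635−12.0391)/(259.5000−108.9900)=-0.0696; B=V−Δ·S=15.0961
Check: Δ(0,0)·S0 + B(0,0) = 3.0552 = V0.

(0,0): Delta=-0.0696 Bond=15.0961
(1,0): Delta=-0.3124 Bond=46.0849
(1,1): Delta=-0.0392 Bond=11.7264
(2,0): Delta=0.0000 Bond=38.4615
(2,1): Delta=-0.3515 Bond=66.3130
(2,2): Delta=0.0000 Bond=0.0000
V0=3.0552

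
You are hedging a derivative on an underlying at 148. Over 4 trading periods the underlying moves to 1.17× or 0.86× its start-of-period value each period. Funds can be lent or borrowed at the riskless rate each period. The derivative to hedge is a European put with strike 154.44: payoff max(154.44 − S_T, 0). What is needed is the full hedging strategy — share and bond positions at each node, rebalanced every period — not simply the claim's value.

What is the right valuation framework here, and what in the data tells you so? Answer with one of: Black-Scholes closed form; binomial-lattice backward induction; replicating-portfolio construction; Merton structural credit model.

Key observation: the mandate to exhibit the hedge at every date and state singles out the replicating-portfolio construction on the 4-period tree with factors 1.17 and 0.86 from 148.

framework: replicating-portfolio construction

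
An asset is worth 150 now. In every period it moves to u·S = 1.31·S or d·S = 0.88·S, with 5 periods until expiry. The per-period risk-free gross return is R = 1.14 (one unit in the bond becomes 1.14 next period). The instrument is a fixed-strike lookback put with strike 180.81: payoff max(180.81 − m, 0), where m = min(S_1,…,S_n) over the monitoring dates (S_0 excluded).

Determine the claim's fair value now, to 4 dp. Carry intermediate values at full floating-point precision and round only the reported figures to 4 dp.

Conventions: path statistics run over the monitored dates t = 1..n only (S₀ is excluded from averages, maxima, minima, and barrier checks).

price = 14.6128

Set p* = 0.6047 (from d < R < u); the path-dependent value is the discounted p*-expectation over all price paths.
Enumerate all 2^5 = 32 price paths (U = up ×1.31, D = down ×0.88); each path with k up-moves has probability p*^k·(1−p*)^(5−k).
DDDDD: m=79.1598, payoff=101.6502, prob=0.009658
UDDDD: m=117.8401, payoff=62.9699, prob=0.014772
DUDDD: m=117.8401, payoff=62.9699, prob=0.014772
UUDDD: m=175.4211, payoff=5.3889, prob=0.022592
DDUDD: m=116.1600, payoff=64.6500, prob=0.014772
UDUDD: m=172.9200, payoff=7.8900, prob=0.022592
DUUDD: m=132.0000, payoff=48.8100, prob=0.022592
UUUDD: m=196.5000, payoff=0.0000, prob=0.034552
DDDUD: m=102.2208, payoff=78.5892, prob=0.014772
UDDUD: m=152.1696, payoff=28.6404, prob=0.022592
DUDUD: m=132.0000, payoff=48.8100, prob=0.022592
UUDUD: m=196.5000, payoff=0.0000, prob=0.034552
DDUUD: m=116.1600, payoff=64.6500, prob=0.022592
UDUUD: m=172.9200, payoff=7.8900, prob=0.034552
DUUUD: m=132.0000, payoff=48.8100, prob=0.034552
UUUUD: m=196.5000, payoff=0.0000, prob=0.052845
DDDDU: m=89.9543, payoff=90.8557, prob=0.014772
UDDDU: m=133.9092, payoff=46.9008, prob=0.022592
DUDDU: m=132.0000, payoff=48.8100, prob=0.022592
UUDDU: m=196.5000, payoff=0.0000, prob=0.034552
DDUDU: m=116.1600, payoff=64.6500, prob=0.022592
UDUDU: m=172.9200, payoff=7.8900, prob=0.034552
DUUDU: m=132.0000, payoff=48.8100, prob=0.034552
UUUDU: m=196.5000, payoff=0.0000, prob=0.052845
DDDUU: m=102.2208, payoff=78.5892, prob=0.022592
UDDUU: m=152.1696, payoff=28.6404, prob=0.034552
DUDUU: m=132.0000, payoff=48.8100, prob=0.034552
UUDUU: m=196.5000, payoff=0.0000, prob=0.052845
DDUUU: m=116.1600, payoff=64.6500, prob=0.034552
UDUUU: m=172.9200, payoff=7.8900, prob=0.052845
DUUUU: m=132.0000, payoff=48.8100, prob=0.052845
UUUUU: m=196.5000, payoff=0.0000, prob=0.080821
Price = Σ prob·payoff / R^5 = 28.135755 / 1.925415 = 14.6128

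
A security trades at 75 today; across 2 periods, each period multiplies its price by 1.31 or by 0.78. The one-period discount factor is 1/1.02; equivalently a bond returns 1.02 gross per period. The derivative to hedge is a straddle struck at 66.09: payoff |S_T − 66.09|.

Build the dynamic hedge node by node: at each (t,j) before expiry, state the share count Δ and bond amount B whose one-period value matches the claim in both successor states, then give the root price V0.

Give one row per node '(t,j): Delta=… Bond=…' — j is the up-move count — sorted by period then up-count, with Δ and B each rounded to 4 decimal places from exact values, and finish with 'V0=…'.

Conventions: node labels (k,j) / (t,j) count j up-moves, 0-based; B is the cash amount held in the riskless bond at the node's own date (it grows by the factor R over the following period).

(0,0): Delta=0.4478 Bond=-10.3308
(1,0): Delta=-0.3198 Bond=34.3646
(1,1): Delta=1.0000 Bond=-64.7941
V0=23.2519

Risk-neutral probability p* = (R−d)/(u−d) = (1.02−0.78)/(1.31−0.78) = 0.4528.
At maturity the claim pays: V(2,0)=20.4600, V(2,1)=10.5450, V(2,2)=62.6175
Node (1,0) S=58.5000: V=(p*·10.5450+(1−p*)·20.4600)/1.02=15.6570; Δ=(10.5450−20.4600)/(76.6350−45.6300)=-0.3198; B=V−Δ·S=34.3646
Node (1,1) S=98.2500: V=(p*·62.6175+(1−p*)·10.5450)/1.02=33.4559; Δ=(62.6175−10.5450)/(128.7075−76.6350)=1.0000; B=V−Δ·S=-64.7941
Node (0,0) S=75.0000: V=(p*·33.4559+(1−p*)·15.6570)/1.02=23.2519; Δ=(33.4559−15.6570)/(98.2500−58.5000)=0.4478; B=V−Δ·S=-10.3308
Check: Δ(0,0)·S0 + B(0,0) = 23.2519 = V0.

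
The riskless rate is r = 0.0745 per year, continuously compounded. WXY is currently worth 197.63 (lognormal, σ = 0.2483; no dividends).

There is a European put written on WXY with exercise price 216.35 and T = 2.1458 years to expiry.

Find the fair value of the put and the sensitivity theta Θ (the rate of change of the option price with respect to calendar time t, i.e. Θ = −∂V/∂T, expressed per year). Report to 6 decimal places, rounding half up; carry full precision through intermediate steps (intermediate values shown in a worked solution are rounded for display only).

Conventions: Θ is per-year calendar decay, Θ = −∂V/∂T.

σ√T = 0.2483·√2.1458 = 0.363723
d₁ = (ln(S/K) + (r+σ²/2)T) / (σ√T) = (ln(197.63/216.35) + (0.0745+0.2483²/2)·2.1458) / 0.363723 = (-0.090501 + 0.226009) / 0.363723 = 0.372559
d₂ = d₁ − σ√T = 0.372559 − 0.363723 = 0.008836
e^{−rT} = 0.852261
N(−d₁) = 0.354738,  N(−d₂) = 0.496475
Put price V = K·e^{−rT}·N(−d₂) − S·N(−d₁) = 91.543406 − 70.106907 = 21.436498
φ(d₁) = (1/√(2π))·e^{−d₁²/2} = 0.372194
Θ = −S·φ(d₁)·σ/(2√T) + r·K·e^{−rT}·N(−d₂) = −6.234116 + 6.819984 = 0.585868

price = 21.436498
Θ = 0.585868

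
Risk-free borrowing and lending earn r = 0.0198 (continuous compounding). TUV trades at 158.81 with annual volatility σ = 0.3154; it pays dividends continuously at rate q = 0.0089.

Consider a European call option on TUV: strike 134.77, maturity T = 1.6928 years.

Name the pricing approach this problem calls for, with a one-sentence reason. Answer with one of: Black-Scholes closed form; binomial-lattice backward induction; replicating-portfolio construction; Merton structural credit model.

Key observation: with TUV following a GBM at constant σ and r, the European call struck at 134.77 prices in closed form — nothing here needs a stepwise model or a balance sheet.

framework: Black-Scholes closed form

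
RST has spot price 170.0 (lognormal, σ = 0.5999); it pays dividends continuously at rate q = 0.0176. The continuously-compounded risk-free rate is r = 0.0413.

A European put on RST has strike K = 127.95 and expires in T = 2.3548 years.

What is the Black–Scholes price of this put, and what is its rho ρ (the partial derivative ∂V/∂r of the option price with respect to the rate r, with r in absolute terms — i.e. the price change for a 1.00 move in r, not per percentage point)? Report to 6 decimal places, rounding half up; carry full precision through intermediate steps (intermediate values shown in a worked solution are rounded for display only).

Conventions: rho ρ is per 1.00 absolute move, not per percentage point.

price = 29.082130
ρ = -146.596052

σ√T = 0.5999·√2.3548 = 0.920568
d₁ = (ln(S/K) + (r−q+σ²/2)T) / (σ√T) = (ln(170.0/127.95) + (0.0413−0.0176+0.5999²/2)·2.3548) / 0.920568 = (0.284159 + 0.479531) / 0.920568 = 0.829586
d₂ = d₁ − σ√T = 0.829586 − 0.920568 = -0.090982
e^{−rT} = 0.907326
e^{−qT} = 0.959403
N(−d₁) = 0.203386,  N(−d₂) = 0.536247
Put price V = K·e^{−rT}·N(−d₂) − S·e^{−qT}·N(−d₁) = 62.254141 − 33.172011 = 29.082130
ρ = −K·T·e^{−rT}·N(−d₂) = -146.596052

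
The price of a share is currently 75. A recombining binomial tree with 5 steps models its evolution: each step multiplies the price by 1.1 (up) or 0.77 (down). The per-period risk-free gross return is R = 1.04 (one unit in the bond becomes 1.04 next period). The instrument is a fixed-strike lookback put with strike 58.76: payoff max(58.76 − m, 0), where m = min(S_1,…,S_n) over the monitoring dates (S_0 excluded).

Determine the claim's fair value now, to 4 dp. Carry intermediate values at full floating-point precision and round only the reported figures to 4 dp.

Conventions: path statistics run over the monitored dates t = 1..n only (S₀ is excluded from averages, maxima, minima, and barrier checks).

price = 1.5614

Set p* = 0.8182 (from d < R < u); the path-dependent value is the discounted p*-expectation over all price paths.
Enumerate all 2^5 = 32 price paths (U = up ×1.1, D = down ×0.77); each path with k up-moves has probability p*^k·(1−p*)^(5−k).
DDDDD: m=20.3009, payoff=38.4591, prob=0.000199
UDDDD: m=29.0013, payoff=29.7587, prob=0.000894
DUDDD: m=29.0013, payoff=29.7587, prob=0.000894
UUDDD: m=41.4304, payoff=17.3296, prob=0.004024
DDUDD: m=29.0013, payoff=29.7587, prob=0.000894
UDUDD: m=41.4304, payoff=17.3296, prob=0.004024
DUUDD: m=41.4304, payoff=17.3296, prob=0.004024
UUUDD: m=59.1862, payoff=0.0000, prob=0.018106
DDDUD: m=29.0013, payoff=29.7587, prob=0.000894
UDDUD: m=41.4304, payoff=17.3296, prob=0.004024
DUDUD: m=41.4304, payoff=17.3296, prob=0.004024
UUDUD: m=59.1862, payoff=0.0000, prob=0.018106
DDUUD: m=41.4304, payoff=17.3296, prob=0.004024
UDUUD: m=59.1862, payoff=0.0000, prob=0.018106
DUUUD: m=57.7500, payoff=1.0100, prob=0.018106
UUUUD: m=82.5000, payoff=0.0000, prob=0.081477
DDDDU: m=26.3648, payoff=32.3952, prob=0.000894
UDDDU: m=37.6640, payoff=21.0960, prob=0.004024
DUDDU: m=37.6640, payoff=21.0960, prob=0.004024
UUDDU: m=53.8057, payoff=4.9543, prob=0.018106
DDUDU: m=37.6640, payoff=21.0960, prob=0.004024
UDUDU: m=53.8057, payoff=4.9543, prob=0.018106
DUUDU: m=53.8057, payoff=4.9543, prob=0.018106
UUUDU: m=76.8653, payoff=0.0000, prob=0.081477
DDDUU: m=34.2400, payoff=24.5200, prob=0.004024
UDDUU: m=48.9143, payoff=9.8458, prob=0.018106
DUDUU: m=48.9143, payoff=9.8458, prob=0.018106
UUDUU: m=69.8775, payoff=0.0000, prob=0.081477
DDUUU: m=44.4675, payoff=14.2925, prob=0.018106
UDUUU: m=63.5250, payoff=0.0000, prob=0.081477
DUUUU: m=57.7500, payoff=1.0100, prob=0.081477
UUUUU: m=82.5000, payoff=0.0000, prob=0.366648
Price = Σ prob·payoff / R^5 = 1.899709 / 1.216653 = 1.5614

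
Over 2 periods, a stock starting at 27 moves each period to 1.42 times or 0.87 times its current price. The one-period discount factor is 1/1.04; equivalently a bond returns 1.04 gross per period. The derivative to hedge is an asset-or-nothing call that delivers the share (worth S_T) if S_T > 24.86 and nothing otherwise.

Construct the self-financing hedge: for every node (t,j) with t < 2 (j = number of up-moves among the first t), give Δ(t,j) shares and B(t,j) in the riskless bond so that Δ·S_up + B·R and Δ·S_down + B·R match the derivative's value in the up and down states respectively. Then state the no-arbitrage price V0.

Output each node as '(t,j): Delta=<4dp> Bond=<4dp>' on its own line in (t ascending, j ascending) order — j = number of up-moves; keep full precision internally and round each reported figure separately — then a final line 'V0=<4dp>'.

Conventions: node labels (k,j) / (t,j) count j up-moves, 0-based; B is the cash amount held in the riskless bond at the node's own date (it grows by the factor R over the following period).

Under the risk-neutral measure, an up-move has probability p* = (R−d)/(u−d) = 0.3091 and values discount at R = 1.04.
Payoffs at expiry: V(2,0)=0.0000, V(2,1)=33.3558, V(2,2)=54.4428
Node (1,0) S=23.4900: V=(p*·33.3558+(1−p*)·0.0000)/1.04=9.9134; Δ=(33.3558−0.0000)/(33.3558−20.4363)=2.5818; B=V−Δ·S=-50.7335
Node (1,1) S=38.3400: V=(p*·54.4428+(1−p*)·33.3558)/1.04=38.3400; Δ=(54.4428−33.3558)/(54.4428−33.3558)=1.0000; B=V−Δ·S=0.0000
Node (0,0) S=27.0000: V=(p*·38.3400+(1−p*)·9.9134)/1.04=17.9806; Δ=(38.3400−9.9134)/(38.3400−23.4900)=1.9142; B=V−Δ·S=-33.7041
Sanity check at the root: Δ(0,0)·S0 + B(0,0) reproduces V0 = 17.9806.

(0,0): Delta=1.9142 Bond=-33.7041
(1,0): Delta=2.5818 Bond=-50.7335
(1,1): Delta=1.0000 Bond=0.0000
V0=17.9806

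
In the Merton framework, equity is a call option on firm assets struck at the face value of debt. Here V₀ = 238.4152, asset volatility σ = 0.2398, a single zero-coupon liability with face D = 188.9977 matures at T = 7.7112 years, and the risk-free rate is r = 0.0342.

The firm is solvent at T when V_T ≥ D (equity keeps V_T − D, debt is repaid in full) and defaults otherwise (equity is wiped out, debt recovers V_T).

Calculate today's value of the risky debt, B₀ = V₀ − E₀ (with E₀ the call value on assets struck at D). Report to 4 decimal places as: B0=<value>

Work the structural quantities from V₀ = 238.4152 against face 188.9977:
d₁ = [ln(V₀/D) + (r + σ²/2)T] / (σ√T)
   = [ln(238.4152/188.9977) + (0.0342 + 0.5·0.2398²)·7.7112] / (0.2398·√7.7112)
   = [0.232279 + 0.485436] / 0.665902 = 1.077808
d₂ = d₁ − σ√T = 1.077808 − 0.665902 = 0.411907
N(d₁) = 0.859440,  N(d₂) = 0.659796,  e^(−rT) = 0.768186
E₀ = V₀·N(d₁) − D·e^(−rT)·N(d₂)
   = 238.4152·0.859440 − 188.9977·0.768186·0.659796 = 109.110865
B₀ = V₀ − E₀ = 238.4152 − 109.110865 = 129.304335

B0=129.3043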